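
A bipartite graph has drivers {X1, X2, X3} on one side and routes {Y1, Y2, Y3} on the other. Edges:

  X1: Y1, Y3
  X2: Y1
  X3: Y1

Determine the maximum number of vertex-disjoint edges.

Unit-capacity flow: source→left, listed edges, right→sink; max matching = max flow.
Augmenting path X1→Y1 (+1); matched 1.
Augmenting path X2→Y1→X1→Y3 (+1); matched 2.
No augmenting path remains; maximum matching = 2.
König certificate: {X1, Y1} is a vertex cover of size 2 (every listed pair touches it), so no matching can be larger.

2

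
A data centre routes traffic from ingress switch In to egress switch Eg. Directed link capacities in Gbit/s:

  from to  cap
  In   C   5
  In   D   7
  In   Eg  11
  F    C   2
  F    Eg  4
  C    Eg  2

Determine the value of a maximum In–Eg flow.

Augment In→Eg: bottleneck 11, flow now 11.
Augment In→C→Eg: bottleneck 2, flow now 13.
No augmenting path remains; maximum flow = 13.
In the residual graph, reachable from In: {In, C, D}.
Min-cut edges: In→Eg (11), C→Eg (2); capacity 11 + 2 = 13.
This cut is saturated, so no flow can exceed 13.

13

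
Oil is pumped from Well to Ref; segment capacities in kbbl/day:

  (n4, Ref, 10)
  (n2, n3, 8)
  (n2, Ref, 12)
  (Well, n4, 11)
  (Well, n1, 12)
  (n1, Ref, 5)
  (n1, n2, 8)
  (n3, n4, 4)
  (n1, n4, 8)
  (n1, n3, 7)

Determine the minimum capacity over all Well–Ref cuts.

Augment Well→n1→Ref: bottleneck 5, flow now 5.
Augment Well→n4→Ref: bottleneck 10, flow now 15.
Augment Well→n1→n2→Ref: bottleneck 7, flow now 22.
No augmenting path remains; maximum flow = 22.
By max-flow min-cut, the minimum cut capacity equals the max flow.
In the residual graph, reachable from Well: {Well, n4}.
Min-cut edges: Well→n1 (12), n4→Ref (10); capacity 12 + 10 = 22.

22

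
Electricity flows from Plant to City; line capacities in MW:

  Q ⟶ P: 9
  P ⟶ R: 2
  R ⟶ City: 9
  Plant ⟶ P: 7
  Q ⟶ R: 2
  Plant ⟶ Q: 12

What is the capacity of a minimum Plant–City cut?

4

Augment Plant→P→R→City: bottleneck 2, flow now 2.
Augment Plant→Q→R→City: bottleneck 2, flow now 4.
No augmenting path remains; maximum flow = 4.
By max-flow min-cut, the minimum cut capacity equals the max flow.
In the residual graph, reachable from Plant: {Plant, P, Q}.
Min-cut edges: P→R (2), Q→R (2); capacity 2 + 2 = 4.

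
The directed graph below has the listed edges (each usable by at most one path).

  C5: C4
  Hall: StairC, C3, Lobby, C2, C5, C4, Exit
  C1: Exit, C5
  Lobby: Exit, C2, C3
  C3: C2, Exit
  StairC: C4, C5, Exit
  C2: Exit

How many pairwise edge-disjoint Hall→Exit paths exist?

Assign every edge capacity 1; by Menger, the answer equals the max flow.
Path Hall→Exit (+1); total 1.
Path Hall→StairC→Exit (+1); total 2.
Path Hall→C3→Exit (+1); total 3.
Path Hall→C2→Exit (+1); total 4.
Path Hall→Lobby→Exit (+1); total 5.
No residual Hall→Exit path; max flow = 5.
Certifying cut of size 5: {Hall→C2, Hall→C3, Hall→Exit, Hall→Lobby, Hall→StairC}.

5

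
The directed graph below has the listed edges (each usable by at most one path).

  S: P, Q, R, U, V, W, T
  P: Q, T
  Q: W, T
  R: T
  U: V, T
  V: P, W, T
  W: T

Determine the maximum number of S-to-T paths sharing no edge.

Assign every edge capacity 1; by Menger, the answer equals the max flow.
Path S→T (+1); total 1.
Path S→P→T (+1); total 2.
Path S→Q→T (+1); total 3.
Path S→R→T (+1); total 4.
Path S→U→T (+1); total 5.
Path S→V→T (+1); total 6.
Path S→W→T (+1); total 7.
No residual S→T path; max flow = 7.
Certifying cut of size 7: {S→P, S→Q, S→R, S→T, S→U, S→V, S→W}.

7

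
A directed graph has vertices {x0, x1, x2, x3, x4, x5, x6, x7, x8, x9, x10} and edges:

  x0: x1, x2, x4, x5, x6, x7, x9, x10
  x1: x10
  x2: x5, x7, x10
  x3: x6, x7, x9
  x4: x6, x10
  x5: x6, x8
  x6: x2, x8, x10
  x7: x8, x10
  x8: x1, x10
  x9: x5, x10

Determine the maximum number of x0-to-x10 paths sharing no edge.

Assign every edge capacity 1; by Menger, the answer equals the max flow.
Path x0→x10 (+1); total 1.
Path x0→x1→x10 (+1); total 2.
Path x0→x2→x10 (+1); total 3.
Path x0→x4→x10 (+1); total 4.
Path x0→x6→x10 (+1); total 5.
Path x0→x7→x10 (+1); total 6.
Path x0→x9→x10 (+1); total 7.
Path x0→x5→x8→x10 (+1); total 8.
No residual x0→x10 path; max flow = 8.
Certifying cut of size 8: {x0→x1, x0→x10, x0→x2, x0→x4, x0→x5, x0→x6, x0→x7, x0→x9}.

8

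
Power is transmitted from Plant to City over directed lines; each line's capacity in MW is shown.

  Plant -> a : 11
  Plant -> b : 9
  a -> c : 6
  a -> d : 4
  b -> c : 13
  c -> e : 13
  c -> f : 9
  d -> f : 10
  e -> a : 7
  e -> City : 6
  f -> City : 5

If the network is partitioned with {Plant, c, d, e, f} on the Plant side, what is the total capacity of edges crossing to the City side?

Edges leaving {Plant, c, d, e, f}: Plant→a (11), Plant→b (9), e→a (7), e→City (6), f→City (5).
Cut capacity = 11 + 9 + 7 + 6 + 5 = 38.

38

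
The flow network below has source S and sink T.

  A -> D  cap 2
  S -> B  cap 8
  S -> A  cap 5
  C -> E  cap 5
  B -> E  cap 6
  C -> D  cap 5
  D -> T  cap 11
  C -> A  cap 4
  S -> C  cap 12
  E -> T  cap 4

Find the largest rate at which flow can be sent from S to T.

Augment S→A→D→T: bottleneck 2, flow now 2.
Augment S→B→E→T: bottleneck 4, flow now 6.
Augment S→C→D→T: bottleneck 5, flow now 11.
No augmenting path remains; maximum flow = 11.
In the residual graph, reachable from S: {S, A, B, C, E}.
Min-cut edges: A→D (2), C→D (5), E→T (4); capacity 2 + 5 + 4 = 11.
This cut is saturated, so no flow can exceed 11.

11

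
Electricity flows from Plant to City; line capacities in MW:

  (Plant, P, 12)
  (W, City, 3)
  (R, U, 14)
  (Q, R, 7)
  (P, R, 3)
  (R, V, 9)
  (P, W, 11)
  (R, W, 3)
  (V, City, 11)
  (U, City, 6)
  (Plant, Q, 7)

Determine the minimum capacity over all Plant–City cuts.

13

Augment Plant→P→W→City: bottleneck 3, flow now 3.
Augment Plant→P→R→U→City: bottleneck 3, flow now 6.
Augment Plant→Q→R→U→City: bottleneck 3, flow now 9.
Augment Plant→Q→R→V→City: bottleneck 4, flow now 13.
No augmenting path remains; maximum flow = 13.
By max-flow min-cut, the minimum cut capacity equals the max flow.
In the residual graph, reachable from Plant: {Plant, P, W}.
Min-cut edges: Plant→Q (7), P→R (3), W→City (3); capacity 7 + 3 + 3 = 13.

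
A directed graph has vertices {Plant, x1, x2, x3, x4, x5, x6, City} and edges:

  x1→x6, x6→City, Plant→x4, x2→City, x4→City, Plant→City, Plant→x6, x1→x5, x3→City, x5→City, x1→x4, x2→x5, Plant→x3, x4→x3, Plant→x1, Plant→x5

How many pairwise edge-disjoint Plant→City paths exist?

Assign every edge capacity 1; by Menger, the answer equals the max flow.
Path Plant→City (+1); total 1.
Path Plant→x3→City (+1); total 2.
Path Plant→x4→City (+1); total 3.
Path Plant→x5→City (+1); total 4.
Path Plant→x6→City (+1); total 5.
No residual Plant→City path; max flow = 5.
Certifying cut of size 5: {Plant→City, x3→City, x4→City, x5→City, x6→City}.

5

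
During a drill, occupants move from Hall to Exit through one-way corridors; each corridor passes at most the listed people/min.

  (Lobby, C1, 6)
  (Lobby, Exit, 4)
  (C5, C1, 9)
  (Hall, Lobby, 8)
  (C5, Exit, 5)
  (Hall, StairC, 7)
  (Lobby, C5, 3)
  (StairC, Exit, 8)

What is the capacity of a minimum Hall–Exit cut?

Augment Hall→Lobby→Exit: bottleneck 4, flow now 4.
Augment Hall→StairC→Exit: bottleneck 7, flow now 11.
Augment Hall→Lobby→C5→Exit: bottleneck 3, flow now 14.
No augmenting path remains; maximum flow = 14.
By max-flow min-cut, the minimum cut capacity equals the max flow.
In the residual graph, reachable from Hall: {Hall, Lobby, C1}.
Min-cut edges: Hall→StairC (7), Lobby→C5 (3), Lobby→Exit (4); capacity 7 + 3 + 4 = 14.

14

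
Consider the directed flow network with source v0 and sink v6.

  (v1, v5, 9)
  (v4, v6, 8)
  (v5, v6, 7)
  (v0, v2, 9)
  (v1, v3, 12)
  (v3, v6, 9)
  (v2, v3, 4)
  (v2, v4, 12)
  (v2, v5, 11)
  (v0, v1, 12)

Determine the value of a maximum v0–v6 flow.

21

Augment v0→v1→v3→v6: bottleneck 9, flow now 9.
Augment v0→v1→v5→v6: bottleneck 3, flow now 12.
Augment v0→v2→v4→v6: bottleneck 8, flow now 20.
Augment v0→v2→v5→v6: bottleneck 1, flow now 21.
No augmenting path remains; maximum flow = 21.
In the residual graph, reachable from v0: {v0}.
Min-cut edges: v0→v1 (12), v0→v2 (9); capacity 12 + 9 = 21.
This cut is saturated, so no flow can exceed 21.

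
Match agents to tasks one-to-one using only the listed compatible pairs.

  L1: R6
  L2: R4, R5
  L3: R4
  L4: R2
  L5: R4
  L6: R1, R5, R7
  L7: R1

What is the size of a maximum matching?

Unit-capacity flow: source→left, listed edges, right→sink; max matching = max flow.
Augmenting path L1→R6 (+1); matched 1.
Augmenting path L2→R4 (+1); matched 2.
Augmenting path L4→R2 (+1); matched 3.
Augmenting path L6→R1 (+1); matched 4.
Augmenting path L3→R4→L2→R5 (+1); matched 5.
Augmenting path L7→R1→L6→R7 (+1); matched 6.
No augmenting path remains; maximum matching = 6.
König certificate: {L1, L2, L4, L6, L7, R4} is a vertex cover of size 6 (every listed pair touches it), so no matching can be larger.

6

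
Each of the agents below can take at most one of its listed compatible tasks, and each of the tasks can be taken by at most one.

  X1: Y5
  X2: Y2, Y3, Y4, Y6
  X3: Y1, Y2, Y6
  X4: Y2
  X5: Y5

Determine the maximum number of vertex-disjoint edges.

Unit-capacity flow: source→left, listed edges, right→sink; max matching = max flow.
Augmenting path X1→Y5 (+1); matched 1.
Augmenting path X2→Y2 (+1); matched 2.
Augmenting path X3→Y1 (+1); matched 3.
Augmenting path X4→Y2→X2→Y3 (+1); matched 4.
No augmenting path remains; maximum matching = 4.
König certificate: {X2, X3, X4, Y5} is a vertex cover of size 4 (every listed pair touches it), so no matching can be larger.

4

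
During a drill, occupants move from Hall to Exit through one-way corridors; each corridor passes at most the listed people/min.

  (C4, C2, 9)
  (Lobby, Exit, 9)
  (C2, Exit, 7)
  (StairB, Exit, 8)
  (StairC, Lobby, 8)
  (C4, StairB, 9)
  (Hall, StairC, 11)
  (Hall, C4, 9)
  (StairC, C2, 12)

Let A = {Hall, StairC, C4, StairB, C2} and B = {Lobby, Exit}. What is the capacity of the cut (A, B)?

23

Edges leaving {Hall, StairC, C4, StairB, C2}: StairC→Lobby (8), StairB→Exit (8), C2→Exit (7).
Cut capacity = 8 + 8 + 7 = 23.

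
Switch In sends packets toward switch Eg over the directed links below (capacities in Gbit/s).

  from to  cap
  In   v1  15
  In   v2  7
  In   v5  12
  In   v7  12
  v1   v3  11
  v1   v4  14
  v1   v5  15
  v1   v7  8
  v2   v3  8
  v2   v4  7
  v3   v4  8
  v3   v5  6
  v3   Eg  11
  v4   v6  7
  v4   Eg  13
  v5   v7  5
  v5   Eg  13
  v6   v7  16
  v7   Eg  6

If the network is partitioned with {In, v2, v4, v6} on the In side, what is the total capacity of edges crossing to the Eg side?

76

Edges leaving {In, v2, v4, v6}: In→v1 (15), In→v5 (12), In→v7 (12), v2→v3 (8), v4→Eg (13), v6→v7 (16).
Cut capacity = 15 + 12 + 12 + 8 + 13 + 16 = 76.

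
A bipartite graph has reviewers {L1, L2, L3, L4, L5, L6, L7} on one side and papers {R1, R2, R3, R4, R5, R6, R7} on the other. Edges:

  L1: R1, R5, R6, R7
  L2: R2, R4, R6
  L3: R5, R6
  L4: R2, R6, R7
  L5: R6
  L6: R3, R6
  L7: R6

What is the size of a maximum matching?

Unit-capacity flow: source→left, listed edges, right→sink; max matching = max flow.
Augmenting path L1→R1 (+1); matched 1.
Augmenting path L2→R2 (+1); matched 2.
Augmenting path L3→R5 (+1); matched 3.
Augmenting path L4→R6 (+1); matched 4.
Augmenting path L6→R3 (+1); matched 5.
Augmenting path L5→R6→L4→R7 (+1); matched 6.
No augmenting path remains; maximum matching = 6.
König certificate: {L1, L2, L3, L4, L6, R6} is a vertex cover of size 6 (every listed pair touches it), so no matching can be larger.

6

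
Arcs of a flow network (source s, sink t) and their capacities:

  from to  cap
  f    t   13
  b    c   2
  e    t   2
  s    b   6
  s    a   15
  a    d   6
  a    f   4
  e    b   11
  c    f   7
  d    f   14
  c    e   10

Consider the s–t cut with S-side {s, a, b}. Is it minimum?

Given cut capacity: 6 + 4 + 2 = 12.
Augment s→a→f→t: bottleneck 4, flow now 4.
Augment s→a→d→f→t: bottleneck 6, flow now 10.
Augment s→b→c→e→t: bottleneck 2, flow now 12.
No augmenting path remains; maximum flow = 12.
Cut capacity 12 equals the max flow, so it is a minimum cut.

Yes — it is a minimum cut (capacity 12).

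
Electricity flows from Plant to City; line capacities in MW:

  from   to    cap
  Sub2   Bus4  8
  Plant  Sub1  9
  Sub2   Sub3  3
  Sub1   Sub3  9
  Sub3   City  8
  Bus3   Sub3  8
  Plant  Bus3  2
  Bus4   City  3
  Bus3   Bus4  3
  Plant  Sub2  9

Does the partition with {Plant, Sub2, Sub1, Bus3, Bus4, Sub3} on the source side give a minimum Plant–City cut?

Given cut capacity: 3 + 8 = 11.
Augment Plant→Sub2→Bus4→City: bottleneck 3, flow now 3.
Augment Plant→Sub2→Sub3→City: bottleneck 3, flow now 6.
Augment Plant→Sub1→Sub3→City: bottleneck 5, flow now 11.
No augmenting path remains; maximum flow = 11.
Cut capacity 11 equals the max flow, so it is a minimum cut.

Yes — it is a minimum cut (capacity 11).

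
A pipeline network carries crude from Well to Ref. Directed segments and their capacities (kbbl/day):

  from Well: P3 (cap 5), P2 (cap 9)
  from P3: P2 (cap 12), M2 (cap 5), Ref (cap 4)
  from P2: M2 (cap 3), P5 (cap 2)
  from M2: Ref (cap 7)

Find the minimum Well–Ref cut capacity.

8

Augment Well→P3→Ref: bottleneck 4, flow now 4.
Augment Well→P3→M2→Ref: bottleneck 1, flow now 5.
Augment Well→P2→M2→Ref: bottleneck 3, flow now 8.
No augmenting path remains; maximum flow = 8.
By max-flow min-cut, the minimum cut capacity equals the max flow.
In the residual graph, reachable from Well: {Well, P2, P5}.
Min-cut edges: Well→P3 (5), P2→M2 (3); capacity 5 + 3 = 8.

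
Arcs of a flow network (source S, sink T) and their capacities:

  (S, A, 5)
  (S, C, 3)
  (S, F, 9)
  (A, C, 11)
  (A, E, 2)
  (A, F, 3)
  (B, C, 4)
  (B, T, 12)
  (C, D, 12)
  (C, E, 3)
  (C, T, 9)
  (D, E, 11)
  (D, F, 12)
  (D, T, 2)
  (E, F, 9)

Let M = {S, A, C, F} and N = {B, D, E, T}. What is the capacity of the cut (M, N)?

Edges leaving {S, A, C, F}: A→E (2), C→D (12), C→E (3), C→T (9).
Cut capacity = 2 + 12 + 3 + 9 = 26.

26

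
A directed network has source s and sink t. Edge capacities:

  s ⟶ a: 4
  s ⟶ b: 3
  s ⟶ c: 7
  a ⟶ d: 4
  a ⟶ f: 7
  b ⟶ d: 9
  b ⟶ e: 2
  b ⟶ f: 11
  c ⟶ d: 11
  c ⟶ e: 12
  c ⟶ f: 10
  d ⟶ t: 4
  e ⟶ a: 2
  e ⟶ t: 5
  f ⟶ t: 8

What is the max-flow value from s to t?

14

Augment s→a→d→t: bottleneck 4, flow now 4.
Augment s→b→e→t: bottleneck 2, flow now 6.
Augment s→b→f→t: bottleneck 1, flow now 7.
Augment s→c→e→t: bottleneck 3, flow now 10.
Augment s→c→f→t: bottleneck 4, flow now 14.
No augmenting path remains; maximum flow = 14.
In the residual graph, reachable from s: {s}.
Min-cut edges: s→a (4), s→b (3), s→c (7); capacity 4 + 3 + 7 = 14.
This cut is saturated, so no flow can exceed 14.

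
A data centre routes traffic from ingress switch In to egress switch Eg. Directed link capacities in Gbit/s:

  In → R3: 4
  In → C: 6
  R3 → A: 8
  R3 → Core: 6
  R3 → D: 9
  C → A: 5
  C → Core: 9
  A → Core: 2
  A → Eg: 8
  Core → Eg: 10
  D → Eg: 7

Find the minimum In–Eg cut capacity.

Augment In→R3→A→Eg: bottleneck 4, flow now 4.
Augment In→C→A→Eg: bottleneck 4, flow now 8.
Augment In→C→Core→Eg: bottleneck 2, flow now 10.
No augmenting path remains; maximum flow = 10.
By max-flow min-cut, the minimum cut capacity equals the max flow.
In the residual graph, reachable from In: {In}.
Min-cut edges: In→R3 (4), In→C (6); capacity 4 + 6 = 10.

10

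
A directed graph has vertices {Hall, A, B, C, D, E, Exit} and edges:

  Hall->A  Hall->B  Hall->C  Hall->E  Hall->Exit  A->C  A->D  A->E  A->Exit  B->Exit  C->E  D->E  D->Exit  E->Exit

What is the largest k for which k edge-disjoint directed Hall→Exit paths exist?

Assign every edge capacity 1; by Menger, the answer equals the max flow.
Path Hall→Exit (+1); total 1.
Path Hall→A→Exit (+1); total 2.
Path Hall→B→Exit (+1); total 3.
Path Hall→E→Exit (+1); total 4.
No residual Hall→Exit path; max flow = 4.
Certifying cut of size 4: {E→Exit, Hall→A, Hall→B, Hall→Exit}.

4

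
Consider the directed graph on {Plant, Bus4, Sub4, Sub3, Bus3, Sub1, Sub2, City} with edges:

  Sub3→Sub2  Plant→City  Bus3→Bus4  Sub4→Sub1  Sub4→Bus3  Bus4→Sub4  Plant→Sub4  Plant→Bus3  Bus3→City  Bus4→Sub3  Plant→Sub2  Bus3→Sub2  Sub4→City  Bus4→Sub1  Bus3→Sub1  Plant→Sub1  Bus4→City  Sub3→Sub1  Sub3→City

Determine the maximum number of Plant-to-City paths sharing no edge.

3

Assign every edge capacity 1; by Menger, the answer equals the max flow.
Path Plant→City (+1); total 1.
Path Plant→Sub4→City (+1); total 2.
Path Plant→Bus3→City (+1); total 3.
No residual Plant→City path; max flow = 3.
Certifying cut of size 3: {Plant→Bus3, Plant→City, Plant→Sub4}.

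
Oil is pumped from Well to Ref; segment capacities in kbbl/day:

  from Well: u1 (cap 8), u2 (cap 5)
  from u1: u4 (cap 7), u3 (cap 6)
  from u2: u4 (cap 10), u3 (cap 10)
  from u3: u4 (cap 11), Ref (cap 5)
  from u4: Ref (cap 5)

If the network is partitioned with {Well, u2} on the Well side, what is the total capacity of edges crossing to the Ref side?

Edges leaving {Well, u2}: Well→u1 (8), u2→u3 (10), u2→u4 (10).
Cut capacity = 8 + 10 + 10 = 28.

28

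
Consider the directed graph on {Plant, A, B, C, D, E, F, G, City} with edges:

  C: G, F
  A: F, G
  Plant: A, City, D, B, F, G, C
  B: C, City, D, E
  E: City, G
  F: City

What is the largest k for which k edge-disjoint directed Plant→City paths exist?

Assign every edge capacity 1; by Menger, the answer equals the max flow.
Path Plant→City (+1); total 1.
Path Plant→B→City (+1); total 2.
Path Plant→F→City (+1); total 3.
No residual Plant→City path; max flow = 3.
Certifying cut of size 3: {F→City, Plant→B, Plant→City}.

3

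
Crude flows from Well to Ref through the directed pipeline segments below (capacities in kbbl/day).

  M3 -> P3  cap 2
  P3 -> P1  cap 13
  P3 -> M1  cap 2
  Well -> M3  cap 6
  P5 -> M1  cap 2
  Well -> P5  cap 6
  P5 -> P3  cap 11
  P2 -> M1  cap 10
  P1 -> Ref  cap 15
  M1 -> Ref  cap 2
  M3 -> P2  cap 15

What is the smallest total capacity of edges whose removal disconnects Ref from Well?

10

Augment Well→P5→M1→Ref: bottleneck 2, flow now 2.
Augment Well→P5→P3→P1→Ref: bottleneck 4, flow now 6.
Augment Well→M3→P3→P1→Ref: bottleneck 2, flow now 8.
Augment Well→M3→P2→M1→P5→P3→P1→Ref: bottleneck 2, flow now 10. (uses reverse residual edge)
No augmenting path remains; maximum flow = 10.
By max-flow min-cut, the minimum cut capacity equals the max flow.
In the residual graph, reachable from Well: {Well, M3, P2, M1}.
Min-cut edges: Well→P5 (6), M3→P3 (2), M1→Ref (2); capacity 6 + 2 + 2 = 10.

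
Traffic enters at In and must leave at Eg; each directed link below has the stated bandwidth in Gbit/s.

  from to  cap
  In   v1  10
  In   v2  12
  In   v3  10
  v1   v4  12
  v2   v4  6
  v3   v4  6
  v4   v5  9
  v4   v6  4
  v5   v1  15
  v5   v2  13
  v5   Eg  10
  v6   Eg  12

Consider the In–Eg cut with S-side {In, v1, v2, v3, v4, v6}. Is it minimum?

No — its capacity is 21, but the minimum cut has capacity 13.

Given cut capacity: 9 + 12 = 21.
Augment In→v1→v4→v5→Eg: bottleneck 9, flow now 9.
Augment In→v1→v4→v6→Eg: bottleneck 1, flow now 10.
Augment In→v2→v4→v6→Eg: bottleneck 3, flow now 13.
No augmenting path remains; maximum flow = 13.
In the residual graph, reachable from In: {In, v1, v2, v3, v4}.
Min-cut edges: v4→v5 (9), v4→v6 (4); capacity 9 + 4 = 13.
Cut capacity 21 exceeds the max flow 13, so it is not minimum.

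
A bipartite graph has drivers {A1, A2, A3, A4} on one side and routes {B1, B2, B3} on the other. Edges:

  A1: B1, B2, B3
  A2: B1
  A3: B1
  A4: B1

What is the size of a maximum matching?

Unit-capacity flow: source→left, listed edges, right→sink; max matching = max flow.
Augmenting path A1→B1 (+1); matched 1.
Augmenting path A2→B1→A1→B2 (+1); matched 2.
No augmenting path remains; maximum matching = 2.
König certificate: {A1, B1} is a vertex cover of size 2 (every listed pair touches it), so no matching can be larger.

2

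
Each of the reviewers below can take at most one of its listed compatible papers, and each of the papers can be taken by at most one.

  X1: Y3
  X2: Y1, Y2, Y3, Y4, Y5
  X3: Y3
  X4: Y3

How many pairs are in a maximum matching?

Unit-capacity flow: source→left, listed edges, right→sink; max matching = max flow.
Augmenting path X1→Y3 (+1); matched 1.
Augmenting path X2→Y1 (+1); matched 2.
No augmenting path remains; maximum matching = 2.
König certificate: {X2, Y3} is a vertex cover of size 2 (every listed pair touches it), so no matching can be larger.

2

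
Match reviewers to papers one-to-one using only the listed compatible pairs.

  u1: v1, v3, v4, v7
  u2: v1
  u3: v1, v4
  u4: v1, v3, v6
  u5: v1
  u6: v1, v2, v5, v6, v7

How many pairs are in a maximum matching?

5

Unit-capacity flow: source→left, listed edges, right→sink; max matching = max flow.
Augmenting path u1→v1 (+1); matched 1.
Augmenting path u3→v4 (+1); matched 2.
Augmenting path u4→v3 (+1); matched 3.
Augmenting path u6→v2 (+1); matched 4.
Augmenting path u2→v1→u1→v7 (+1); matched 5.
No augmenting path remains; maximum matching = 5.
König certificate: {u1, u3, u4, u6, v1} is a vertex cover of size 5 (every listed pair touches it), so no matching can be larger.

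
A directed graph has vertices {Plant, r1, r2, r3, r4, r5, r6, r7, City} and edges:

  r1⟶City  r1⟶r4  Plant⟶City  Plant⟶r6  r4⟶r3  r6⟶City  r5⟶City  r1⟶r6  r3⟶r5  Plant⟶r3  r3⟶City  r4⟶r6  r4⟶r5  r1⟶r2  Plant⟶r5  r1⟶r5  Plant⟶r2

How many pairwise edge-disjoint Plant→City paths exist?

Assign every edge capacity 1; by Menger, the answer equals the max flow.
Path Plant→City (+1); total 1.
Path Plant→r3→City (+1); total 2.
Path Plant→r5→City (+1); total 3.
Path Plant→r6→City (+1); total 4.
No residual Plant→City path; max flow = 4.
Certifying cut of size 4: {Plant→City, Plant→r3, Plant→r5, Plant→r6}.

4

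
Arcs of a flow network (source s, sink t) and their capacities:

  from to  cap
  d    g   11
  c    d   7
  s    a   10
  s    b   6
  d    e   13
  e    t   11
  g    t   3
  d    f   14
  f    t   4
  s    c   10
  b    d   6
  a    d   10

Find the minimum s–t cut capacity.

Augment s→a→d→e→t: bottleneck 10, flow now 10.
Augment s→b→d→e→t: bottleneck 1, flow now 11.
Augment s→b→d→f→t: bottleneck 4, flow now 15.
Augment s→b→d→g→t: bottleneck 1, flow now 16.
Augment s→c→d→g→t: bottleneck 2, flow now 18.
No augmenting path remains; maximum flow = 18.
By max-flow min-cut, the minimum cut capacity equals the max flow.
In the residual graph, reachable from s: {s, a, b, c, d, e, f, g}.
Min-cut edges: e→t (11), f→t (4), g→t (3); capacity 11 + 4 + 3 = 18.

18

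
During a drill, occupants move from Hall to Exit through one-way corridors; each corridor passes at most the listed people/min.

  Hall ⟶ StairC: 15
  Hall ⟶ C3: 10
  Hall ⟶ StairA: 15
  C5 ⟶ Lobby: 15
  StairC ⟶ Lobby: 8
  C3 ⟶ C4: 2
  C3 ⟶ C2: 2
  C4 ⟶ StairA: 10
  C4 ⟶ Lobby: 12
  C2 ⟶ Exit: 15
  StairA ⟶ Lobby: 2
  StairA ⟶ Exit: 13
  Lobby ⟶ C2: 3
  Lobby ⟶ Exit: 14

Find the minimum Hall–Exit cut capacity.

Augment Hall→StairA→Exit: bottleneck 13, flow now 13.
Augment Hall→StairC→Lobby→Exit: bottleneck 8, flow now 21.
Augment Hall→C3→C2→Exit: bottleneck 2, flow now 23.
Augment Hall→StairA→Lobby→Exit: bottleneck 2, flow now 25.
Augment Hall→C3→C4→Lobby→Exit: bottleneck 2, flow now 27.
No augmenting path remains; maximum flow = 27.
By max-flow min-cut, the minimum cut capacity equals the max flow.
In the residual graph, reachable from Hall: {Hall, StairC, C3}.
Min-cut edges: Hall→StairA (15), StairC→Lobby (8), C3→C4 (2), C3→C2 (2); capacity 15 + 8 + 2 + 2 = 27.

27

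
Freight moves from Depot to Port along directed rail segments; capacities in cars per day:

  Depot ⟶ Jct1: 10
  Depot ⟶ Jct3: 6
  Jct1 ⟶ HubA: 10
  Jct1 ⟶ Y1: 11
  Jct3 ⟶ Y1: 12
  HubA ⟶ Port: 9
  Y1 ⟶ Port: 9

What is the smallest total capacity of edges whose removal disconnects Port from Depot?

16

Augment Depot→Jct1→HubA→Port: bottleneck 9, flow now 9.
Augment Depot→Jct1→Y1→Port: bottleneck 1, flow now 10.
Augment Depot→Jct3→Y1→Port: bottleneck 6, flow now 16.
No augmenting path remains; maximum flow = 16.
By max-flow min-cut, the minimum cut capacity equals the max flow.
In the residual graph, reachable from Depot: {Depot}.
Min-cut edges: Depot→Jct1 (10), Depot→Jct3 (6); capacity 10 + 6 = 16.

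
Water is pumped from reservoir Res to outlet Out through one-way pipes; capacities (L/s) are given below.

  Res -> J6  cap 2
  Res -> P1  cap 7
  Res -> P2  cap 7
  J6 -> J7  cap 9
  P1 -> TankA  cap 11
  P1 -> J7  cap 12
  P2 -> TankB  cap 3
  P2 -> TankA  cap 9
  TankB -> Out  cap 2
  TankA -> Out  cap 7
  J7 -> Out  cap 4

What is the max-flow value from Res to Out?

13

Augment Res→J6→J7→Out: bottleneck 2, flow now 2.
Augment Res→P1→TankA→Out: bottleneck 7, flow now 9.
Augment Res→P2→TankB→Out: bottleneck 2, flow now 11.
Augment Res→P2→TankA→P1→J7→Out: bottleneck 2, flow now 13. (uses reverse residual edge)
No augmenting path remains; maximum flow = 13.
In the residual graph, reachable from Res: {Res, J6, P1, P2, TankB, TankA, J7}.
Min-cut edges: TankB→Out (2), TankA→Out (7), J7→Out (4); capacity 2 + 7 + 4 = 13.
This cut is saturated, so no flow can exceed 13.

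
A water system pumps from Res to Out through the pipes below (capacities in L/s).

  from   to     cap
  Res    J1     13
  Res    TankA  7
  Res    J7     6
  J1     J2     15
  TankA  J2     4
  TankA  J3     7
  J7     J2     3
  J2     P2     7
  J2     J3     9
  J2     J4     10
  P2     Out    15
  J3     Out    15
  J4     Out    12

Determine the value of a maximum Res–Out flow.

Augment Res→TankA→J3→Out: bottleneck 7, flow now 7.
Augment Res→J1→J2→P2→Out: bottleneck 7, flow now 14.
Augment Res→J1→J2→J3→Out: bottleneck 6, flow now 20.
Augment Res→J7→J2→J3→Out: bottleneck 2, flow now 22.
Augment Res→J7→J2→J4→Out: bottleneck 1, flow now 23.
No augmenting path remains; maximum flow = 23.
In the residual graph, reachable from Res: {Res, J7}.
Min-cut edges: Res→J1 (13), Res→TankA (7), J7→J2 (3); capacity 13 + 7 + 3 = 23.
This cut is saturated, so no flow can exceed 23.

23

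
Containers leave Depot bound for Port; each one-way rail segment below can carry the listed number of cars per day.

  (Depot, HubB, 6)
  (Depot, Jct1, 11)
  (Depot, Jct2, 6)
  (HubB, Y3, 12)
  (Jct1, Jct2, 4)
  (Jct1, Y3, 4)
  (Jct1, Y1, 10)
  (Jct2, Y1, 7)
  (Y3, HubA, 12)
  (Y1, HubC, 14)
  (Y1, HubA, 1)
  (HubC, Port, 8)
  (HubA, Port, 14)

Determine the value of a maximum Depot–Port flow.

Augment Depot→HubB→Y3→HubA→Port: bottleneck 6, flow now 6.
Augment Depot→Jct1→Y3→HubA→Port: bottleneck 4, flow now 10.
Augment Depot→Jct1→Y1→HubC→Port: bottleneck 7, flow now 17.
Augment Depot→Jct2→Y1→HubC→Port: bottleneck 1, flow now 18.
Augment Depot→Jct2→Y1→HubA→Port: bottleneck 1, flow now 19.
No augmenting path remains; maximum flow = 19.
In the residual graph, reachable from Depot: {Depot, Jct1, Jct2, Y1, HubC}.
Min-cut edges: Depot→HubB (6), Jct1→Y3 (4), Y1→HubA (1), HubC→Port (8); capacity 6 + 4 + 1 + 8 = 19.
This cut is saturated, so no flow can exceed 19.

19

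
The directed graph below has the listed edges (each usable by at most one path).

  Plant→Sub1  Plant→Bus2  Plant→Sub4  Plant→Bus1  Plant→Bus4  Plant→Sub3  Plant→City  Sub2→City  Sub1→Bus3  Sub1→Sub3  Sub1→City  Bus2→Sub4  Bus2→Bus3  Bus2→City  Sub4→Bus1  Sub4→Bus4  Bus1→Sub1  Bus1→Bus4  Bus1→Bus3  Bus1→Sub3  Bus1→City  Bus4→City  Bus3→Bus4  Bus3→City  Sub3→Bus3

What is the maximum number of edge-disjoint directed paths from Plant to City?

6

Assign every edge capacity 1; by Menger, the answer equals the max flow.
Path Plant→City (+1); total 1.
Path Plant→Sub1→City (+1); total 2.
Path Plant→Bus2→City (+1); total 3.
Path Plant→Bus1→City (+1); total 4.
Path Plant→Bus4→City (+1); total 5.
Path Plant→Sub3→Bus3→City (+1); total 6.
No residual Plant→City path; max flow = 6.
Certifying cut of size 6: {Bus1→City, Bus3→City, Bus4→City, Plant→Bus2, Plant→City, Sub1→City}.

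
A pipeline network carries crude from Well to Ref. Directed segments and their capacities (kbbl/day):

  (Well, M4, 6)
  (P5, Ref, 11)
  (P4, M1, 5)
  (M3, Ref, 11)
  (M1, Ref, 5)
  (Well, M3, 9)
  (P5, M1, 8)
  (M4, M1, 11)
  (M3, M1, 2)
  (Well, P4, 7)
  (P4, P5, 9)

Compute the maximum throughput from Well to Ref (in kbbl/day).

Augment Well→M3→Ref: bottleneck 9, flow now 9.
Augment Well→P4→P5→Ref: bottleneck 7, flow now 16.
Augment Well→M4→M1→Ref: bottleneck 5, flow now 21.
No augmenting path remains; maximum flow = 21.
In the residual graph, reachable from Well: {Well, M4, M1}.
Min-cut edges: Well→P4 (7), Well→M3 (9), M1→Ref (5); capacity 7 + 9 + 5 = 21.
This cut is saturated, so no flow can exceed 21.

21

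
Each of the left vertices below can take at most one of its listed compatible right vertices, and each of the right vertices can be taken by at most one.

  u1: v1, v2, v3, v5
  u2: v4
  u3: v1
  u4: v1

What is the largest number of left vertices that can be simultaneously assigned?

3

Unit-capacity flow: source→left, listed edges, right→sink; max matching = max flow.
Augmenting path u1→v1 (+1); matched 1.
Augmenting path u2→v4 (+1); matched 2.
Augmenting path u3→v1→u1→v2 (+1); matched 3.
No augmenting path remains; maximum matching = 3.
König certificate: {u1, u2, v1} is a vertex cover of size 3 (every listed pair touches it), so no matching can be larger.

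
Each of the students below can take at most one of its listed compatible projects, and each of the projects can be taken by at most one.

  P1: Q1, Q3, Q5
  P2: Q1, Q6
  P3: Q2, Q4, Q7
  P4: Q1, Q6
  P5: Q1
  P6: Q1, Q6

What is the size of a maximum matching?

4

Unit-capacity flow: source→left, listed edges, right→sink; max matching = max flow.
Augmenting path P1→Q1 (+1); matched 1.
Augmenting path P2→Q6 (+1); matched 2.
Augmenting path P3→Q2 (+1); matched 3.
Augmenting path P4→Q1→P1→Q3 (+1); matched 4.
No augmenting path remains; maximum matching = 4.
König certificate: {P1, P3, Q1, Q6} is a vertex cover of size 4 (every listed pair touches it), so no matching can be larger.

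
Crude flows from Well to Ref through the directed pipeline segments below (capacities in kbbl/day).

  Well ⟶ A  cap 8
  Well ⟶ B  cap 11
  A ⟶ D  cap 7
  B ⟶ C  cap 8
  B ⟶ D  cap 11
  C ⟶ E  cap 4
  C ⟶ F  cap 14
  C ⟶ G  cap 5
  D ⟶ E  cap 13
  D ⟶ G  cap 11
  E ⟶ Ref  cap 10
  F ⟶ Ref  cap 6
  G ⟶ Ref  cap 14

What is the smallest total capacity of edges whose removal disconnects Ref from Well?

Augment Well→A→D→E→Ref: bottleneck 7, flow now 7.
Augment Well→B→C→E→Ref: bottleneck 3, flow now 10.
Augment Well→B→C→F→Ref: bottleneck 5, flow now 15.
Augment Well→B→D→G→Ref: bottleneck 3, flow now 18.
No augmenting path remains; maximum flow = 18.
By max-flow min-cut, the minimum cut capacity equals the max flow.
In the residual graph, reachable from Well: {Well, A}.
Min-cut edges: Well→B (11), A→D (7); capacity 11 + 7 = 18.

18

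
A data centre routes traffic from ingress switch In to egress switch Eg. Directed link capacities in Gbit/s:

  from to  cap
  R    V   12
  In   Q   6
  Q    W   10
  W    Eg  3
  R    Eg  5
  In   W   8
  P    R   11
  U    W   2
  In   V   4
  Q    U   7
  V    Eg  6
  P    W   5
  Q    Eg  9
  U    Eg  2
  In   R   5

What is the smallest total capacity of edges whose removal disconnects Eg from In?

Augment In→Q→Eg: bottleneck 6, flow now 6.
Augment In→R→Eg: bottleneck 5, flow now 11.
Augment In→V→Eg: bottleneck 4, flow now 15.
Augment In→W→Eg: bottleneck 3, flow now 18.
No augmenting path remains; maximum flow = 18.
By max-flow min-cut, the minimum cut capacity equals the max flow.
In the residual graph, reachable from In: {In, W}.
Min-cut edges: In→Q (6), In→R (5), In→V (4), W→Eg (3); capacity 6 + 5 + 4 + 3 = 18.

18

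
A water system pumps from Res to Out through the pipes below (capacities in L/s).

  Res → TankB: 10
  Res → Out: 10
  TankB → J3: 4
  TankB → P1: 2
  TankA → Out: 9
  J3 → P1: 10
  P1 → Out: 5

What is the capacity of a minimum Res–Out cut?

Augment Res→Out: bottleneck 10, flow now 10.
Augment Res→TankB→P1→Out: bottleneck 2, flow now 12.
Augment Res→TankB→J3→P1→Out: bottleneck 3, flow now 15.
No augmenting path remains; maximum flow = 15.
By max-flow min-cut, the minimum cut capacity equals the max flow.
In the residual graph, reachable from Res: {Res, TankB, J3, P1}.
Min-cut edges: Res→Out (10), P1→Out (5); capacity 10 + 5 = 15.

15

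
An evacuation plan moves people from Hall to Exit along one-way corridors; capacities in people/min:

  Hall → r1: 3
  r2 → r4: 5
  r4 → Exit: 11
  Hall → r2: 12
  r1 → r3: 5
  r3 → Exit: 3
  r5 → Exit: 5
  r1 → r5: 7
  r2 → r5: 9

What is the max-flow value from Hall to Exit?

Augment Hall→r1→r3→Exit: bottleneck 3, flow now 3.
Augment Hall→r2→r4→Exit: bottleneck 5, flow now 8.
Augment Hall→r2→r5→Exit: bottleneck 5, flow now 13.
No augmenting path remains; maximum flow = 13.
In the residual graph, reachable from Hall: {Hall, r2, r5}.
Min-cut edges: Hall→r1 (3), r2→r4 (5), r5→Exit (5); capacity 3 + 5 + 5 = 13.
This cut is saturated, so no flow can exceed 13.

13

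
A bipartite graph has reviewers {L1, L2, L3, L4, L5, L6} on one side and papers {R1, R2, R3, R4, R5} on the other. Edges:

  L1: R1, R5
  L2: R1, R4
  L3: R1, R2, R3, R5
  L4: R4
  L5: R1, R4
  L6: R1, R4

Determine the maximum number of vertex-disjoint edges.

Unit-capacity flow: source→left, listed edges, right→sink; max matching = max flow.
Augmenting path L1→R1 (+1); matched 1.
Augmenting path L2→R4 (+1); matched 2.
Augmenting path L3→R2 (+1); matched 3.
Augmenting path L5→R1→L1→R5 (+1); matched 4.
No augmenting path remains; maximum matching = 4.
König certificate: {L1, L3, R1, R4} is a vertex cover of size 4 (every listed pair touches it), so no matching can be larger.

4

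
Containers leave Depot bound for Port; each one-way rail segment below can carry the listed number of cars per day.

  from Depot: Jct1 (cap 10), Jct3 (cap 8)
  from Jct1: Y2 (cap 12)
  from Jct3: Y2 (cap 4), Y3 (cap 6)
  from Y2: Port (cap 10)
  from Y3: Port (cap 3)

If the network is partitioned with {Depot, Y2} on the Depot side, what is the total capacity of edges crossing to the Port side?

28

Edges leaving {Depot, Y2}: Depot→Jct1 (10), Depot→Jct3 (8), Y2→Port (10).
Cut capacity = 10 + 8 + 10 = 28.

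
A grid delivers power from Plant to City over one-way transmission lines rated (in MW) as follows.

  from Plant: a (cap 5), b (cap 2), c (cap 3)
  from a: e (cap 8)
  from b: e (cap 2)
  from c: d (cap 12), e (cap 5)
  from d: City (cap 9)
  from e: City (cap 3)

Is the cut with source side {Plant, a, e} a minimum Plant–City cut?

Given cut capacity: 2 + 3 + 3 = 8.
Augment Plant→a→e→City: bottleneck 3, flow now 3.
Augment Plant→c→d→City: bottleneck 3, flow now 6.
No augmenting path remains; maximum flow = 6.
In the residual graph, reachable from Plant: {Plant, a, b, e}.
Min-cut edges: Plant→c (3), e→City (3); capacity 3 + 3 = 6.
Cut capacity 8 exceeds the max flow 6, so it is not minimum.

No — its capacity is 8, but the minimum cut has capacity 6.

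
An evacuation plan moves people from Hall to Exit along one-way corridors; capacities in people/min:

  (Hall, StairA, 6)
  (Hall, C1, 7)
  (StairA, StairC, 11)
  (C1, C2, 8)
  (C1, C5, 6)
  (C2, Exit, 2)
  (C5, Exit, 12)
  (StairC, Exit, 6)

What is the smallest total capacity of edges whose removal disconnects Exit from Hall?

Augment Hall→StairA→StairC→Exit: bottleneck 6, flow now 6.
Augment Hall→C1→C2→Exit: bottleneck 2, flow now 8.
Augment Hall→C1→C5→Exit: bottleneck 5, flow now 13.
No augmenting path remains; maximum flow = 13.
By max-flow min-cut, the minimum cut capacity equals the max flow.
In the residual graph, reachable from Hall: {Hall}.
Min-cut edges: Hall→StairA (6), Hall→C1 (7); capacity 6 + 7 = 13.

13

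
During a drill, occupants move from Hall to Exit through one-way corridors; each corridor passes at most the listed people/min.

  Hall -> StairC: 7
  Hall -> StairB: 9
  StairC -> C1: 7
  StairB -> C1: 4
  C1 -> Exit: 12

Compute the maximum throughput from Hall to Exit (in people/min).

Augment Hall→StairC→C1→Exit: bottleneck 7, flow now 7.
Augment Hall→StairB→C1→Exit: bottleneck 4, flow now 11.
No augmenting path remains; maximum flow = 11.
In the residual graph, reachable from Hall: {Hall, StairB}.
Min-cut edges: Hall→StairC (7), StairB→C1 (4); capacity 7 + 4 = 11.
This cut is saturated, so no flow can exceed 11.

11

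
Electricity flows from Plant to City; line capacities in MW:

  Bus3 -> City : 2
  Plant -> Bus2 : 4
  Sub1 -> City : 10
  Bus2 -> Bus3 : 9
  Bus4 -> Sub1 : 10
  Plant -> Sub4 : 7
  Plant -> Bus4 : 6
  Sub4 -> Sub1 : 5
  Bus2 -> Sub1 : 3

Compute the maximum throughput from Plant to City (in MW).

12

Augment Plant→Bus4→Sub1→City: bottleneck 6, flow now 6.
Augment Plant→Sub4→Sub1→City: bottleneck 4, flow now 10.
Augment Plant→Bus2→Bus3→City: bottleneck 2, flow now 12.
No augmenting path remains; maximum flow = 12.
In the residual graph, reachable from Plant: {Plant, Bus4, Sub4, Bus2, Bus3, Sub1}.
Min-cut edges: Bus3→City (2), Sub1→City (10); capacity 2 + 10 = 12.
This cut is saturated, so no flow can exceed 12.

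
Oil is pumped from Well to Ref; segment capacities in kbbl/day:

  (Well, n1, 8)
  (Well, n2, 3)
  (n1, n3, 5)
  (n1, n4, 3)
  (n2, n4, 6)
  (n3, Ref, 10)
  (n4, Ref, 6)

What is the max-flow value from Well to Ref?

Augment Well→n1→n3→Ref: bottleneck 5, flow now 5.
Augment Well→n1→n4→Ref: bottleneck 3, flow now 8.
Augment Well→n2→n4→Ref: bottleneck 3, flow now 11.
No augmenting path remains; maximum flow = 11.
In the residual graph, reachable from Well: {Well}.
Min-cut edges: Well→n1 (8), Well→n2 (3); capacity 8 + 3 = 11.
This cut is saturated, so no flow can exceed 11.

11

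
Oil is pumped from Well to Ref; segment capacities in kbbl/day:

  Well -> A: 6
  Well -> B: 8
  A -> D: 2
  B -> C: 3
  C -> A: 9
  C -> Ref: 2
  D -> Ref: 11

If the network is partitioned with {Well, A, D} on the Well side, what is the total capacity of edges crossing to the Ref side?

19

Edges leaving {Well, A, D}: Well→B (8), D→Ref (11).
Cut capacity = 8 + 11 = 19.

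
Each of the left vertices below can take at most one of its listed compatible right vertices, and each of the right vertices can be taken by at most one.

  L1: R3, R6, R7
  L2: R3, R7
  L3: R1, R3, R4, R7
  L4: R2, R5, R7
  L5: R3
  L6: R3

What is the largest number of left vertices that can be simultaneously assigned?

5

Unit-capacity flow: source→left, listed edges, right→sink; max matching = max flow.
Augmenting path L1→R3 (+1); matched 1.
Augmenting path L2→R7 (+1); matched 2.
Augmenting path L3→R1 (+1); matched 3.
Augmenting path L4→R2 (+1); matched 4.
Augmenting path L5→R3→L1→R6 (+1); matched 5.
No augmenting path remains; maximum matching = 5.
König certificate: {L1, L2, L3, L4, R3} is a vertex cover of size 5 (every listed pair touches it), so no matching can be larger.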